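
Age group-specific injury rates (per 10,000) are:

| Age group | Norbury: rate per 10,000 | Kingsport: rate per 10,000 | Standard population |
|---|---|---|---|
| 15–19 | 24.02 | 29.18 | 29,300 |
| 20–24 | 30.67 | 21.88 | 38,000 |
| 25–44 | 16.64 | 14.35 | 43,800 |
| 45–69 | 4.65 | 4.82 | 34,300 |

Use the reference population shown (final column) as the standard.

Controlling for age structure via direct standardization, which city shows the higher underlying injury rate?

Standard total = 145,400; weights = 0.2015, 0.2613, 0.3012, 0.2359.
Norbury: 0.2015×24.02 + 0.2613×30.67 + 0.3012×16.64 + 0.2359×4.65 = 18.9654 per 10,000.
Kingsport: 0.2015×29.18 + 0.2613×21.88 + 0.3012×14.35 + 0.2359×4.82 = 17.0583 per 10,000.

Norbury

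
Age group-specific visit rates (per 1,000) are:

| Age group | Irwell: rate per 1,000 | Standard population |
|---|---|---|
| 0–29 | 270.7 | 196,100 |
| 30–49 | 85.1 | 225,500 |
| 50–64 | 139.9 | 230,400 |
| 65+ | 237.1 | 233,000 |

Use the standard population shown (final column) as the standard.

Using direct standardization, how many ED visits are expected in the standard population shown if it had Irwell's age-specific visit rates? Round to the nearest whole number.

159752

Expected ED visits = Σ (standard pop × age-specific rate ÷ 1,000)
= 196,100×270.7/1,000 + 225,500×85.1/1,000 + 230,400×139.9/1,000 + 233,000×237.1/1,000
= 53084.27 + 19190.05 + 32232.96 + 55244.30 = 159751.58.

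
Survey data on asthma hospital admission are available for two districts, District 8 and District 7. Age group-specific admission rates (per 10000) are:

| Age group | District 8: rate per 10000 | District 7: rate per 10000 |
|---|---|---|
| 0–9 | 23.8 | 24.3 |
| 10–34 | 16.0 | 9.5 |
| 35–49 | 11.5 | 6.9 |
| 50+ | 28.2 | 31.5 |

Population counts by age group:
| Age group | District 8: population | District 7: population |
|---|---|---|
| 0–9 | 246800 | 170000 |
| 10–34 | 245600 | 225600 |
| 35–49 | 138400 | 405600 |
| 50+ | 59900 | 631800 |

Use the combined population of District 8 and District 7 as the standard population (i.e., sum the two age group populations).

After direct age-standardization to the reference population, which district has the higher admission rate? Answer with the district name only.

Combined standard total = 2123700; weights = 0.1963, 0.2219, 0.2562, 0.3257.
District 8: 0.1963×23.8 + 0.2219×16.0 + 0.2562×11.5 + 0.3257×28.2 = 20.3517 per 10000.
District 7: 0.1963×24.3 + 0.2219×9.5 + 0.2562×6.9 + 0.3257×31.5 = 18.9042 per 10000.
The crude rates (18.94 vs 20.22) would put District 7 higher, but that reflects its age composition; once standardized to a common age structure, District 8 has the higher underlying rate.

District 8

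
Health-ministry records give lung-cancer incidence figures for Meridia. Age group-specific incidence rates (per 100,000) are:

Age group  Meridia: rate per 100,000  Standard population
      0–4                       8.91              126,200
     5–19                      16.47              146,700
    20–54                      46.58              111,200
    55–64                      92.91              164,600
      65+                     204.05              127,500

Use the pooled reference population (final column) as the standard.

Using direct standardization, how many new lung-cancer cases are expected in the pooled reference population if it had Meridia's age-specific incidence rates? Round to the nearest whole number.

Expected new lung-cancer cases = Σ (standard pop × age-specific rate ÷ 100,000)
= 126,200×8.91/100,000 + 146,700×16.47/100,000 + 111,200×46.58/100,000 + 164,600×92.91/100,000 + 127,500×204.05/100,000
= 11.24 + 24.16 + 51.80 + 152.93 + 260.16 = 500.30.

500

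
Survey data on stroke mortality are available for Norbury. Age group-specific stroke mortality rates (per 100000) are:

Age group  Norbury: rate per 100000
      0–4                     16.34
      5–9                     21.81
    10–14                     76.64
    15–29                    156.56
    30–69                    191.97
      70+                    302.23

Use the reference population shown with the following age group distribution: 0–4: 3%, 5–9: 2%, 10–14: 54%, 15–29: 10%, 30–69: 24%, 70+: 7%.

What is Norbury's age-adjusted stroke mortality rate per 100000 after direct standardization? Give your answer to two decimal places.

125.20

Standard weights: 0.03, 0.02, 0.54, 0.10, 0.24, 0.07.
Standardized rate: 0.0300×16.34 + 0.0200×21.81 + 0.5400×76.64 + 0.1000×156.56 + 0.2400×191.97 + 0.0700×302.23 = 125.1969 per 100000.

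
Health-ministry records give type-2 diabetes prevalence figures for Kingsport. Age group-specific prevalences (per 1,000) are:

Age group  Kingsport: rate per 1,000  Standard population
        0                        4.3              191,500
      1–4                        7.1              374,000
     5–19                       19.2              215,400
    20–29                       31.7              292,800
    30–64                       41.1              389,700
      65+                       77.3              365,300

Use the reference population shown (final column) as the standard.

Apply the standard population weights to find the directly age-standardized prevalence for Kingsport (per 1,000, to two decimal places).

Standard total = 1,828,700; weights = 0.1047, 0.2045, 0.1178, 0.1601, 0.2131, 0.1998.
Standardized rate: 0.1047×4.3 + 0.2045×7.1 + 0.1178×19.2 + 0.1601×31.7 + 0.2131×41.1 + 0.1998×77.3 = 33.4394 per 1,000.

33.44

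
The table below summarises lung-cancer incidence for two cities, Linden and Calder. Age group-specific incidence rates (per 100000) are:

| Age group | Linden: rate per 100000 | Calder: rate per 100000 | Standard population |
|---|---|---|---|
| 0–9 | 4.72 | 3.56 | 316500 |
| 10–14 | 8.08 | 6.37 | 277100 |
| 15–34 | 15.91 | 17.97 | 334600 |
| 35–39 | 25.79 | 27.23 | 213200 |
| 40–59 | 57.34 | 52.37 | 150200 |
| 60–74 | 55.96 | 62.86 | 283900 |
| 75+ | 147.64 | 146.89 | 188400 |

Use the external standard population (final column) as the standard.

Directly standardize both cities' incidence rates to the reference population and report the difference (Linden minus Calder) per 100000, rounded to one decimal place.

-0.7

Standard total = 1763900; weights = 0.1794, 0.1571, 0.1897, 0.1209, 0.0852, 0.1610, 0.1068.
Linden: 0.1794×4.72 + 0.1571×8.08 + 0.1897×15.91 + 0.1209×25.79 + 0.0852×57.34 + 0.1610×55.96 + 0.1068×147.64 = 37.9101 per 100000.
Calder: 0.1794×3.56 + 0.1571×6.37 + 0.1897×17.97 + 0.1209×27.23 + 0.0852×52.37 + 0.1610×62.86 + 0.1068×146.89 = 38.6054 per 100000.
Difference = 37.9101 − 38.6054 = -0.6953.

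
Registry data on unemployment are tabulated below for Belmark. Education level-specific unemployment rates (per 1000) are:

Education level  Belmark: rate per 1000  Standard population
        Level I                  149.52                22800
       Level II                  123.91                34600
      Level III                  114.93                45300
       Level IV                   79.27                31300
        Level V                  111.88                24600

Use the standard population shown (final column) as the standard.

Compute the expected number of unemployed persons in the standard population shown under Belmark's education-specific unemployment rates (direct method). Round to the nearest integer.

18136

Expected unemployed persons = Σ (standard pop × education-specific rate ÷ 1000)
= 22800×149.52/1000 + 34600×123.91/1000 + 45300×114.93/1000 + 31300×79.27/1000 + 24600×111.88/1000
= 3409.06 + 4287.29 + 5206.33 + 2481.15 + 2752.25 = 18136.07.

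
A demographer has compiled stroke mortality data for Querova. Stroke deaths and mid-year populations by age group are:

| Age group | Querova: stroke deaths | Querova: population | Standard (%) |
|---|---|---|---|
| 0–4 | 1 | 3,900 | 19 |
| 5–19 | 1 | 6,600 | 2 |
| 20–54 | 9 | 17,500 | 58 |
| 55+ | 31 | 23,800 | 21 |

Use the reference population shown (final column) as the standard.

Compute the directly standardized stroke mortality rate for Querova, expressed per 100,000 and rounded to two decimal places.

62.36

Age-specific rates per 100,000 for Querova: 25.64, 15.15, 51.43, 130.25.
Standard weights: 0.19, 0.02, 0.58, 0.21.
Standardized rate: 0.1900×25.64 + 0.0200×15.15 + 0.5800×51.43 + 0.2100×130.25 = 62.3563 per 100,000.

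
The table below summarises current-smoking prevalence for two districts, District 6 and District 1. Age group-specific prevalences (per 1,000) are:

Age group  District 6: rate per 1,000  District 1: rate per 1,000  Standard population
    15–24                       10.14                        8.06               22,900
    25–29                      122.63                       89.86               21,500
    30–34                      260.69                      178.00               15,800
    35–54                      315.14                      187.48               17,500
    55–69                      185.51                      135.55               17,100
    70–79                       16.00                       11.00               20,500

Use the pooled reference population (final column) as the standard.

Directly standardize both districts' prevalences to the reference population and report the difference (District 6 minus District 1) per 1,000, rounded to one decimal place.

45.5

Standard total = 115,300; weights = 0.1986, 0.1865, 0.1370, 0.1518, 0.1483, 0.1778.
District 6: 0.1986×10.14 + 0.1865×122.63 + 0.1370×260.69 + 0.1518×315.14 + 0.1483×185.51 + 0.1778×16.00 = 138.7929 per 1,000.
District 1: 0.1986×8.06 + 0.1865×89.86 + 0.1370×178.00 + 0.1518×187.48 + 0.1483×135.55 + 0.1778×11.00 = 93.2634 per 1,000.
Difference = 138.7929 − 93.2634 = 45.5295.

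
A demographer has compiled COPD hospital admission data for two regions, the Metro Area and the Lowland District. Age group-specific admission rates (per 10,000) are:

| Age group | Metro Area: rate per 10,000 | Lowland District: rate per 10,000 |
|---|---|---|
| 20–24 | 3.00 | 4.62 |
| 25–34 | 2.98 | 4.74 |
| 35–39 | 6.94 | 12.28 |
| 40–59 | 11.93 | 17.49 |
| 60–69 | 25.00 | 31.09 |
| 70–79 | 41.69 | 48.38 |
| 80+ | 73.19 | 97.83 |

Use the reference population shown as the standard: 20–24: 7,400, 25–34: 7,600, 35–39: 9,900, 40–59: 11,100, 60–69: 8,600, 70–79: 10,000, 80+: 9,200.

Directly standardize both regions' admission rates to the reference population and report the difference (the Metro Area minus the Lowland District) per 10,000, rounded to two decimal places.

Standard total = 63,800; weights = 0.1160, 0.1191, 0.1552, 0.1740, 0.1348, 0.1567, 0.1442.
The Metro Area: 0.1160×3.00 + 0.1191×2.98 + 0.1552×6.94 + 0.1740×11.93 + 0.1348×25.00 + 0.1567×41.69 + 0.1442×73.19 = 24.3139 per 10,000.
The Lowland District: 0.1160×4.62 + 0.1191×4.74 + 0.1552×12.28 + 0.1740×17.49 + 0.1348×31.09 + 0.1567×48.38 + 0.1442×97.83 = 31.9300 per 10,000.
Difference = 24.3139 − 31.9300 = -7.6161.

-7.62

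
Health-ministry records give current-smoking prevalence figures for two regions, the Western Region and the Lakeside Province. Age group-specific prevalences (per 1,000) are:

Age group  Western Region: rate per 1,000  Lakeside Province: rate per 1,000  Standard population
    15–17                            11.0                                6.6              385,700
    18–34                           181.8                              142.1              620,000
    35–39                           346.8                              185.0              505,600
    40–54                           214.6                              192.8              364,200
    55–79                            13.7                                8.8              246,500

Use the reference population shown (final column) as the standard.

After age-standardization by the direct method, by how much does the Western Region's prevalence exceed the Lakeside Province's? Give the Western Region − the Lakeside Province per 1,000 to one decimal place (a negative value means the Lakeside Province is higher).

Standard total = 2,122,000; weights = 0.1818, 0.2922, 0.2383, 0.1716, 0.1162.
The Western Region: 0.1818×11.0 + 0.2922×181.8 + 0.2383×346.8 + 0.1716×214.6 + 0.1162×13.7 = 176.1711 per 1,000.
The Lakeside Province: 0.1818×6.6 + 0.2922×142.1 + 0.2383×185.0 + 0.1716×192.8 + 0.1162×8.8 = 120.9098 per 1,000.
Difference = 176.1711 − 120.9098 = 55.2613.

55.3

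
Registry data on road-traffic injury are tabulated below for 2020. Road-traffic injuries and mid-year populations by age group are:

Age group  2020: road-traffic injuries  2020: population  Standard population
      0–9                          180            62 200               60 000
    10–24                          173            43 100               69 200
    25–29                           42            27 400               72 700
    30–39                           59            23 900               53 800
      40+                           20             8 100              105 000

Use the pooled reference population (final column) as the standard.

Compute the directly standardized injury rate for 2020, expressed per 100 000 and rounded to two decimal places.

Age-specific rates per 100 000 for 2020: 289.39, 401.39, 153.28, 246.86, 246.91.
Standard total = 360 700; weights = 0.1663, 0.1918, 0.2016, 0.1492, 0.2911.
Standardized rate: 0.1663×289.39 + 0.1918×401.39 + 0.2016×153.28 + 0.1492×246.86 + 0.2911×246.91 = 264.7368 per 100 000.

264.74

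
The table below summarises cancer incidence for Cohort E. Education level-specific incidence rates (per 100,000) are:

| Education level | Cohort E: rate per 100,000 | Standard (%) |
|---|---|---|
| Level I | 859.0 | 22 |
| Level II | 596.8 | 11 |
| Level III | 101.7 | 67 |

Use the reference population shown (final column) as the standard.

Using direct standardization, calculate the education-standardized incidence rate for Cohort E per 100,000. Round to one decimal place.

Standard weights: 0.22, 0.11, 0.67.
Standardized rate: 0.2200×859.0 + 0.1100×596.8 + 0.6700×101.7 = 322.7670 per 100,000.

322.8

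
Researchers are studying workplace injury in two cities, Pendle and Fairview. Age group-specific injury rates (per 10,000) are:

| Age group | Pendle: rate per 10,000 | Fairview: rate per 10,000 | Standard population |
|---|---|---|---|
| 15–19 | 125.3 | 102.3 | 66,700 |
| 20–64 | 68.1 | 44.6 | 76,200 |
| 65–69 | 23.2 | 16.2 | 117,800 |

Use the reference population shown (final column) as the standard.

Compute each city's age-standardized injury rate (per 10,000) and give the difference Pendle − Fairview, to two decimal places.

Standard total = 260,700; weights = 0.2558, 0.2923, 0.4519.
Pendle: 0.2558×125.3 + 0.2923×68.1 + 0.4519×23.2 = 62.4461 per 10,000.
Fairview: 0.2558×102.3 + 0.2923×44.6 + 0.4519×16.2 = 46.5297 per 10,000.
Difference = 62.4461 − 46.5297 = 15.9164.

15.92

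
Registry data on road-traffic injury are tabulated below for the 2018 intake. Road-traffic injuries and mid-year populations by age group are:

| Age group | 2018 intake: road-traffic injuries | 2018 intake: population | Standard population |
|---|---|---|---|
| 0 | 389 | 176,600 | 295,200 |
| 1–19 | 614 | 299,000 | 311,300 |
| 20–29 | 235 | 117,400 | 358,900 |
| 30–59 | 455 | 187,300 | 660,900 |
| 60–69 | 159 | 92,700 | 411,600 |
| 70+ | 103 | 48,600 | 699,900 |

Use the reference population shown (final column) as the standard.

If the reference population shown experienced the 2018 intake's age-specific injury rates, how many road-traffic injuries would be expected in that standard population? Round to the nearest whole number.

5803

Age-specific rates per 100,000 for the 2018 intake: 220.27, 205.35, 200.17, 242.93, 171.52, 211.93.
Expected road-traffic injuries = Σ (standard pop × age-specific rate ÷ 100,000)
= 295,200×220.27/100,000 + 311,300×205.35/100,000 + 358,900×200.17/100,000 + 660,900×242.93/100,000 + 411,600×171.52/100,000 + 699,900×211.93/100,000
= 650.24 + 639.26 + 718.41 + 1605.50 + 705.98 + 1483.33 = 5802.72.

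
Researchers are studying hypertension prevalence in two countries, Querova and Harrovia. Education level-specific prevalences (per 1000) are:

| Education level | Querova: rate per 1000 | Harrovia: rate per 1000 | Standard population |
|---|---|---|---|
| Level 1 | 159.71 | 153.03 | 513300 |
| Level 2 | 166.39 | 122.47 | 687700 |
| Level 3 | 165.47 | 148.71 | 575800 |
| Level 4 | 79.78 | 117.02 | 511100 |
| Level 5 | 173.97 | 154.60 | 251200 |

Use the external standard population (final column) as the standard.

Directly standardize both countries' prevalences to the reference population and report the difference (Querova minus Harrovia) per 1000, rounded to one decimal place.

Standard total = 2539100; weights = 0.2022, 0.2708, 0.2268, 0.2013, 0.0989.
Querova: 0.2022×159.71 + 0.2708×166.39 + 0.2268×165.47 + 0.2013×79.78 + 0.0989×173.97 = 148.1470 per 1000.
Harrovia: 0.2022×153.03 + 0.2708×122.47 + 0.2268×148.71 + 0.2013×117.02 + 0.0989×154.60 = 136.6802 per 1000.
Difference = 148.1470 − 136.6802 = 11.4668.

11.5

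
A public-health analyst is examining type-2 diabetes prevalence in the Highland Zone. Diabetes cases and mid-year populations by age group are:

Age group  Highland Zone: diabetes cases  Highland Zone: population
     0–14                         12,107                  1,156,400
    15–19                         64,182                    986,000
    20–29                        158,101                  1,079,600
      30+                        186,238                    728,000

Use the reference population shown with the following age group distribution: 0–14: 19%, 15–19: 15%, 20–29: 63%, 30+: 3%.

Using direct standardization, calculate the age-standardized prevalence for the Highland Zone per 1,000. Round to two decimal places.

111.69

Age-specific rates per 1,000 for the Highland Zone: 10.470, 65.093, 146.444, 255.821.
Standard weights: 0.19, 0.15, 0.63, 0.03.
Standardized rate: 0.1900×10.470 + 0.1500×65.093 + 0.6300×146.444 + 0.0300×255.821 = 111.6876 per 1,000.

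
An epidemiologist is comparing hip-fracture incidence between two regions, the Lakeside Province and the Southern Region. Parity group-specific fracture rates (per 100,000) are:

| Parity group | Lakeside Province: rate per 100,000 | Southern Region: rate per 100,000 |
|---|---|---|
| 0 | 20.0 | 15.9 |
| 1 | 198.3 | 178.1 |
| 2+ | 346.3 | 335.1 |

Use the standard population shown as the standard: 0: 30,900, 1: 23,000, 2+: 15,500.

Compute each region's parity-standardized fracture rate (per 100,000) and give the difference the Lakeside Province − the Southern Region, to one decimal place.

11.0

Standard total = 69,400; weights = 0.4452, 0.3314, 0.2233.
The Lakeside Province: 0.4452×20.0 + 0.3314×198.3 + 0.2233×346.3 = 151.9676 per 100,000.
The Southern Region: 0.4452×15.9 + 0.3314×178.1 + 0.2233×335.1 = 140.9461 per 100,000.
Difference = 151.9676 − 140.9461 = 11.0215.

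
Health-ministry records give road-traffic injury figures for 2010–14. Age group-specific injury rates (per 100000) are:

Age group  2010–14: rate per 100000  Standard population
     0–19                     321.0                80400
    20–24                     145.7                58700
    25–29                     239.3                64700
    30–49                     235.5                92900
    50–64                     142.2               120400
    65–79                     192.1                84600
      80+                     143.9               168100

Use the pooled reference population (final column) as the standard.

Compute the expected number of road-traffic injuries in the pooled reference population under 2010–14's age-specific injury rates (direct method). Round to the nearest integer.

1293

Expected road-traffic injuries = Σ (standard pop × age-specific rate ÷ 100000)
= 80400×321.0/100000 + 58700×145.7/100000 + 64700×239.3/100000 + 92900×235.5/100000 + 120400×142.2/100000 + 84600×192.1/100000 + 168100×143.9/100000
= 258.08 + 85.53 + 154.83 + 218.78 + 171.21 + 162.52 + 241.90 = 1292.84.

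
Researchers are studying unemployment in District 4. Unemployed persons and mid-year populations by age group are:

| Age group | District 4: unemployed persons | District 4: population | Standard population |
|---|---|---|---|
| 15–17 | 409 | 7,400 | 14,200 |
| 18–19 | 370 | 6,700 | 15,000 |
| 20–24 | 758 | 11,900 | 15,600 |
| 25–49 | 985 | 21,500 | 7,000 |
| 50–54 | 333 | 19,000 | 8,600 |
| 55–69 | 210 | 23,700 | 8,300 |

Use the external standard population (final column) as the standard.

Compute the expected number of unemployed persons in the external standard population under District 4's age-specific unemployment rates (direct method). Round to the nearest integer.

Age-specific rates per 1,000 for District 4: 55.270, 55.224, 63.697, 45.814, 17.526, 8.861.
Expected unemployed persons = Σ (standard pop × age-specific rate ÷ 1,000)
= 14,200×55.270/1,000 + 15,000×55.224/1,000 + 15,600×63.697/1,000 + 7,000×45.814/1,000 + 8,600×17.526/1,000 + 8,300×8.861/1,000
= 784.84 + 828.36 + 993.68 + 320.70 + 150.73 + 73.54 = 3151.85.

3152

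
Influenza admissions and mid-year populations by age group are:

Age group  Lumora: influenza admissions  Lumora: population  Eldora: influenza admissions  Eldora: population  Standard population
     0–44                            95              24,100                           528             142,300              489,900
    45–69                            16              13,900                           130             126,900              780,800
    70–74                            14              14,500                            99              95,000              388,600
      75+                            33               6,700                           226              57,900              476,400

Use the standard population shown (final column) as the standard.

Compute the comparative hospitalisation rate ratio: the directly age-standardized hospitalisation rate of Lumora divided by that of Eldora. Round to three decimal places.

Age-specific rates per 100,000 for Lumora: 394.19, 115.11, 96.55, 492.54.
For Eldora: 371.05, 102.44, 104.21, 390.33.
Standard total = 2,135,700; weights = 0.2294, 0.3656, 0.1820, 0.2231.
Lumora: 0.2294×394.19 + 0.3656×115.11 + 0.1820×96.55 + 0.2231×492.54 = 259.9406 per 100,000.
Eldora: 0.2294×371.05 + 0.3656×102.44 + 0.1820×104.21 + 0.2231×390.33 = 228.5957 per 100,000.
Ratio = 259.9406 ÷ 228.5957 = 1.13712.

1.137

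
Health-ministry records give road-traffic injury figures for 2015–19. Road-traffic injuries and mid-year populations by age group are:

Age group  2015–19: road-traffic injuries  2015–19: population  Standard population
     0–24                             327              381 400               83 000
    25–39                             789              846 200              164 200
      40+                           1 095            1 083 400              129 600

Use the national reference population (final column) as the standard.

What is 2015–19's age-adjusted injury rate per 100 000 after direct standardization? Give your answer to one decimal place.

94.3

Age-specific rates per 100 000 for 2015–19: 85.74, 93.24, 101.07.
Standard total = 376 800; weights = 0.2203, 0.4358, 0.3439.
Standardized rate: 0.2203×85.74 + 0.4358×93.24 + 0.3439×101.07 = 94.2807 per 100 000.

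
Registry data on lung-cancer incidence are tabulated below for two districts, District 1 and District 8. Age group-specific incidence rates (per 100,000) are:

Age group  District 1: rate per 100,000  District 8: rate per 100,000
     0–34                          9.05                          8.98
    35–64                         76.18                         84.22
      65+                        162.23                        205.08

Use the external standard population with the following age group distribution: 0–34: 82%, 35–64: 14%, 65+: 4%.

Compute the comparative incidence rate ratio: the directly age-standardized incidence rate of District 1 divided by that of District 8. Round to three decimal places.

Standard weights: 0.82, 0.14, 0.04.
District 1: 0.8200×9.05 + 0.1400×76.18 + 0.0400×162.23 = 24.5754 per 100,000.
District 8: 0.8200×8.98 + 0.1400×84.22 + 0.0400×205.08 = 27.3576 per 100,000.
Ratio = 24.5754 ÷ 27.3576 = 0.89830.

0.898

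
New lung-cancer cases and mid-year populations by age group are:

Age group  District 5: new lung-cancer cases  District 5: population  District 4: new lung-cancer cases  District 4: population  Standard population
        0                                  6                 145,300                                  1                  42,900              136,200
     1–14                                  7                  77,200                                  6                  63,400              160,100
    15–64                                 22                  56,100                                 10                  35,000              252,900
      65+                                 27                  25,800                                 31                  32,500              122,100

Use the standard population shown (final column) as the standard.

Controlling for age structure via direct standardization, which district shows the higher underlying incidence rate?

District 5

Age-specific rates per 100,000 for District 5: 4.13, 9.07, 39.22, 104.65.
For District 4: 2.33, 9.46, 28.57, 95.38.
Standard total = 671,300; weights = 0.2029, 0.2385, 0.3767, 0.1819.
District 5: 0.2029×4.13 + 0.2385×9.07 + 0.3767×39.22 + 0.1819×104.65 = 36.8087 per 100,000.
District 4: 0.2029×2.33 + 0.2385×9.46 + 0.3767×28.57 + 0.1819×95.38 = 30.8428 per 100,000.
The crude rates (20.37 vs 27.62) would put District 4 higher, but that reflects its age composition; once standardized to a common age structure, District 5 has the higher underlying rate.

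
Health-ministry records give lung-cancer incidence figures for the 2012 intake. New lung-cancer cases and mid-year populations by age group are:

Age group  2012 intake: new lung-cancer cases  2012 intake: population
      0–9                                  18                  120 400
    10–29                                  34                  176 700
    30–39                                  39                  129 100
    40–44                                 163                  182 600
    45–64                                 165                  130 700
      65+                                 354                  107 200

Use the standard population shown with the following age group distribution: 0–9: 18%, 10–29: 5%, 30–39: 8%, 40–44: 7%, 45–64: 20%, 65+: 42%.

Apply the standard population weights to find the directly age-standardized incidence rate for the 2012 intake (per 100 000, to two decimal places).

176.26

Age-specific rates per 100 000 for the 2012 intake: 14.95, 19.24, 30.21, 89.27, 126.24, 330.22.
Standard weights: 0.18, 0.05, 0.08, 0.07, 0.20, 0.42.
Standardized rate: 0.1800×14.95 + 0.0500×19.24 + 0.0800×30.21 + 0.0700×89.27 + 0.2000×126.24 + 0.4200×330.22 = 176.2612 per 100 000.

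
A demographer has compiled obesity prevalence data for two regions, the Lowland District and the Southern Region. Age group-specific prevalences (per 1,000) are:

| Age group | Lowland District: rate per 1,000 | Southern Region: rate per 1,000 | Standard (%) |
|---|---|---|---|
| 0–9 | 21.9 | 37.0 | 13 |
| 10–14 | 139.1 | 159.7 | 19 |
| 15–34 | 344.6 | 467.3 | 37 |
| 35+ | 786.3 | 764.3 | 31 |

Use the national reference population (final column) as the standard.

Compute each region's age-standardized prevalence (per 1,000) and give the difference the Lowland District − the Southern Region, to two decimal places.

Standard weights: 0.13, 0.19, 0.37, 0.31.
The Lowland District: 0.1300×21.9 + 0.1900×139.1 + 0.3700×344.6 + 0.3100×786.3 = 400.5310 per 1,000.
The Southern Region: 0.1300×37.0 + 0.1900×159.7 + 0.3700×467.3 + 0.3100×764.3 = 444.9870 per 1,000.
Difference = 400.5310 − 444.9870 = -44.4560.

-44.46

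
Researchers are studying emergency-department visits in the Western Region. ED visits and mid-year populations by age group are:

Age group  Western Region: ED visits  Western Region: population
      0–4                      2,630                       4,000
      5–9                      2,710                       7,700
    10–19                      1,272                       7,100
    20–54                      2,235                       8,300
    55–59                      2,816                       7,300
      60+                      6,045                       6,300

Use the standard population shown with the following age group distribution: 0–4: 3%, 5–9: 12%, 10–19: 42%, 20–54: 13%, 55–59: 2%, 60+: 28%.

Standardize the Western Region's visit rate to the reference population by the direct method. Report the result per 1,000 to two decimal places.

448.59

Age-specific rates per 1,000 for the Western Region: 657.500, 351.948, 179.155, 269.277, 385.753, 959.524.
Standard weights: 0.03, 0.12, 0.42, 0.13, 0.02, 0.28.
Standardized rate: 0.0300×657.500 + 0.1200×351.948 + 0.4200×179.155 + 0.1300×269.277 + 0.0200×385.753 + 0.2800×959.524 = 448.5916 per 1,000.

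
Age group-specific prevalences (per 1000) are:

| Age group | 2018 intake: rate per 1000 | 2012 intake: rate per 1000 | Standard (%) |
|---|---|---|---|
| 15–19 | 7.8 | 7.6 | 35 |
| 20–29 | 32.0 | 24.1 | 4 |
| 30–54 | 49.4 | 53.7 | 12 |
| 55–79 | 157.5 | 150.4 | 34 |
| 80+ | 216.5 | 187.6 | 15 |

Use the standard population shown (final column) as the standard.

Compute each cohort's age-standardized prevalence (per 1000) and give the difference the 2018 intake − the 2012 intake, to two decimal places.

Standard weights: 0.35, 0.04, 0.12, 0.34, 0.15.
The 2018 intake: 0.3500×7.8 + 0.0400×32.0 + 0.1200×49.4 + 0.3400×157.5 + 0.1500×216.5 = 95.9630 per 1000.
The 2012 intake: 0.3500×7.6 + 0.0400×24.1 + 0.1200×53.7 + 0.3400×150.4 + 0.1500×187.6 = 89.3440 per 1000.
Difference = 95.9630 − 89.3440 = 6.6190.

6.62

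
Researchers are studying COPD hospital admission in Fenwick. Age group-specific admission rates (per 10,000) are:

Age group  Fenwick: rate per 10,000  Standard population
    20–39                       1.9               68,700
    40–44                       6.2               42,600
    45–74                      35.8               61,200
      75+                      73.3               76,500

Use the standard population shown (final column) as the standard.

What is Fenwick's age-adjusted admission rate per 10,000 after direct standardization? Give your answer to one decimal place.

Standard total = 249,000; weights = 0.2759, 0.1711, 0.2458, 0.3072.
Standardized rate: 0.2759×1.9 + 0.1711×6.2 + 0.2458×35.8 + 0.3072×73.3 = 32.9039 per 10,000.

32.9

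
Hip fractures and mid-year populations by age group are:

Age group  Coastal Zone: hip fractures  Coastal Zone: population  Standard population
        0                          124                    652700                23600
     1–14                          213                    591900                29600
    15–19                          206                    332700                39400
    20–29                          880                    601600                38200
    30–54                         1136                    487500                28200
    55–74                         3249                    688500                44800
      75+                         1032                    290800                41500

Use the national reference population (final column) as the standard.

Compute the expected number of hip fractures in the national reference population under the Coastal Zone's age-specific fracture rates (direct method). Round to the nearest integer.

520

Age-specific rates per 100000 for the Coastal Zone: 19.00, 35.99, 61.92, 146.28, 233.03, 471.90, 354.88.
Expected hip fractures = Σ (standard pop × age-specific rate ÷ 100000)
= 23600×19.00/100000 + 29600×35.99/100000 + 39400×61.92/100000 + 38200×146.28/100000 + 28200×233.03/100000 + 44800×471.90/100000 + 41500×354.88/100000
= 4.48 + 10.65 + 24.40 + 55.88 + 65.71 + 211.41 + 147.28 = 519.81.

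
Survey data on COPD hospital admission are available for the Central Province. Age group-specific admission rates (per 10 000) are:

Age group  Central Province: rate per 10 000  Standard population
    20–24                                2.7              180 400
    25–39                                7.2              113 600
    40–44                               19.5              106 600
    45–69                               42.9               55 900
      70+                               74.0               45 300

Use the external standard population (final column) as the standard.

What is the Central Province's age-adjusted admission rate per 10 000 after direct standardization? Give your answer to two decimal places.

Standard total = 501 800; weights = 0.3595, 0.2264, 0.2124, 0.1114, 0.0903.
Standardized rate: 0.3595×2.7 + 0.2264×7.2 + 0.2124×19.5 + 0.1114×42.9 + 0.0903×74.0 = 18.2025 per 10 000.

18.20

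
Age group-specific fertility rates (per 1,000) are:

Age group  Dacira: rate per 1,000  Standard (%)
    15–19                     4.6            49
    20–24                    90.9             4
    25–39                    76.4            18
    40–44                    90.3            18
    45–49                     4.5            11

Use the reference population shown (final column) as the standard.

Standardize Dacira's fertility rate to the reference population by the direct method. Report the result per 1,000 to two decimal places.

36.39

Standard weights: 0.49, 0.04, 0.18, 0.18, 0.11.
Standardized rate: 0.4900×4.6 + 0.0400×90.9 + 0.1800×76.4 + 0.1800×90.3 + 0.1100×4.5 = 36.3910 per 1,000.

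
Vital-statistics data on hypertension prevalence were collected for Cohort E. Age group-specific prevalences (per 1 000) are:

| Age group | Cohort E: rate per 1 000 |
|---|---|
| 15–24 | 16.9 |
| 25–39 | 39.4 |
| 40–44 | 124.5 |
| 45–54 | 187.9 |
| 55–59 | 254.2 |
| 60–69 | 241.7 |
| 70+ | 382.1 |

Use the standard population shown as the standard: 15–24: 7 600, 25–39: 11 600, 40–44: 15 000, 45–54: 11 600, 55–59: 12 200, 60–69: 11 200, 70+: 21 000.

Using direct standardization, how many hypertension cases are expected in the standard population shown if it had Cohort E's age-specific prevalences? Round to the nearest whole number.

18465

Expected hypertension cases = Σ (standard pop × age-specific rate ÷ 1 000)
= 7 600×16.9/1 000 + 11 600×39.4/1 000 + 15 000×124.5/1 000 + 11 600×187.9/1 000 + 12 200×254.2/1 000 + 11 200×241.7/1 000 + 21 000×382.1/1 000
= 128.44 + 457.04 + 1867.50 + 2179.64 + 3101.24 + 2707.04 + 8024.10 = 18465.00.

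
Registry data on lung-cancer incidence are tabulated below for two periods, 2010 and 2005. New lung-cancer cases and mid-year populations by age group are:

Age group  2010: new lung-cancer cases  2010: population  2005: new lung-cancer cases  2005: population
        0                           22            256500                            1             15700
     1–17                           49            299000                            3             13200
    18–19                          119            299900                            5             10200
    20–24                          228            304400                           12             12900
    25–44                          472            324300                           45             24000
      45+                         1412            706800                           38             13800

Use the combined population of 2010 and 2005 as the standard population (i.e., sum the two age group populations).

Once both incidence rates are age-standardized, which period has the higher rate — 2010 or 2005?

Age-specific rates per 100000 for 2010: 8.58, 16.39, 39.68, 74.90, 145.54, 199.77.
For 2005: 6.37, 22.73, 49.02, 93.02, 187.50, 275.36.
Combined standard total = 2280700; weights = 0.1193, 0.1369, 0.1360, 0.1391, 0.1527, 0.3160.
2010: 0.1193×8.58 + 0.1369×16.39 + 0.1360×39.68 + 0.1391×74.90 + 0.1527×145.54 + 0.3160×199.77 = 104.4293 per 100000.
2005: 0.1193×6.37 + 0.1369×22.73 + 0.1360×49.02 + 0.1391×93.02 + 0.1527×187.50 + 0.3160×275.36 = 139.1147 per 100000.

2005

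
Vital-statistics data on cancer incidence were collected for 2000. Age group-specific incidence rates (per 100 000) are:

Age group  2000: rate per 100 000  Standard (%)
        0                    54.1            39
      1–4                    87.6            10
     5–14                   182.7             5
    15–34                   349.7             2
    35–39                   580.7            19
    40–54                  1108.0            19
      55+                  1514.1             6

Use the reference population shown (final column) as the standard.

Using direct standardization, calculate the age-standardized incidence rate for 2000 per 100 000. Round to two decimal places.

457.69

Standard weights: 0.39, 0.10, 0.05, 0.02, 0.19, 0.19, 0.06.
Standardized rate: 0.3900×54.1 + 0.1000×87.6 + 0.0500×182.7 + 0.0200×349.7 + 0.1900×580.7 + 0.1900×1108.0 + 0.0600×1514.1 = 457.6870 per 100 000.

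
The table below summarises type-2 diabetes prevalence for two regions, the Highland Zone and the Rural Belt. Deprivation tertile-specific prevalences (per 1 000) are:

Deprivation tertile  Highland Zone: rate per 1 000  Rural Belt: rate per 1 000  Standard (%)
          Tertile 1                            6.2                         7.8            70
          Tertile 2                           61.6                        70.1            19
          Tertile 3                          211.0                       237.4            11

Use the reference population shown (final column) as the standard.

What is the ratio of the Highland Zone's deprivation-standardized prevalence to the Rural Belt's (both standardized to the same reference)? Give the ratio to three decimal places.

0.874

Standard weights: 0.70, 0.19, 0.11.
The Highland Zone: 0.7000×6.2 + 0.1900×61.6 + 0.1100×211.0 = 39.2540 per 1 000.
The Rural Belt: 0.7000×7.8 + 0.1900×70.1 + 0.1100×237.4 = 44.8930 per 1 000.
Ratio = 39.2540 ÷ 44.8930 = 0.87439.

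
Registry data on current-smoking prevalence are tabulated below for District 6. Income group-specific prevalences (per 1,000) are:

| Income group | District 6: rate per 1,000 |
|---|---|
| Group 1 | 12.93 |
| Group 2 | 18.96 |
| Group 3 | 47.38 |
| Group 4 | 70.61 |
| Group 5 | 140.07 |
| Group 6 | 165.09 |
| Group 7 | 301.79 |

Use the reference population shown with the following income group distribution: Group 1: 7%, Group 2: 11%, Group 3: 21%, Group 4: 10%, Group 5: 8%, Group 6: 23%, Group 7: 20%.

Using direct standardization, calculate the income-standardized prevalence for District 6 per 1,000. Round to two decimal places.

Standard weights: 0.07, 0.11, 0.21, 0.10, 0.08, 0.23, 0.20.
Standardized rate: 0.0700×12.93 + 0.1100×18.96 + 0.2100×47.38 + 0.1000×70.61 + 0.0800×140.07 + 0.2300×165.09 + 0.2000×301.79 = 129.5358 per 1,000.

129.54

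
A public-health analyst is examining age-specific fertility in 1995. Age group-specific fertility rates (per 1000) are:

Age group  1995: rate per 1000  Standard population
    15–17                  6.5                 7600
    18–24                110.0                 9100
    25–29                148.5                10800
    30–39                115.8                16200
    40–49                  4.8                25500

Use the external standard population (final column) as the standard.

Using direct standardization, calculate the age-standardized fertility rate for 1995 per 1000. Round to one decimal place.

Standard total = 69200; weights = 0.1098, 0.1315, 0.1561, 0.2341, 0.3685.
Standardized rate: 0.1098×6.5 + 0.1315×110.0 + 0.1561×148.5 + 0.2341×115.8 + 0.3685×4.8 = 67.2335 per 1000.

67.2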